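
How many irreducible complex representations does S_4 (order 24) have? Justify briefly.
5

Argument: The number of irreducible complex representations of a finite group equals its number of conjugacy classes. Conjugacy classes in S_4 correspond to cycle types, i.e. partitions of 4; there are p(4) = 5 of them, so S_4 (order 24) has exactly 5 irreducible complex representations.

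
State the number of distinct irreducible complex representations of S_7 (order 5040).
15

Working: The number of irreducible complex representations of a finite group equals its number of conjugacy classes. Conjugacy classes in S_7 correspond to cycle types, i.e. partitions of 7; there are p(7) = 15 of them, so S_7 (order 5040) has exactly 15 irreducible complex representations.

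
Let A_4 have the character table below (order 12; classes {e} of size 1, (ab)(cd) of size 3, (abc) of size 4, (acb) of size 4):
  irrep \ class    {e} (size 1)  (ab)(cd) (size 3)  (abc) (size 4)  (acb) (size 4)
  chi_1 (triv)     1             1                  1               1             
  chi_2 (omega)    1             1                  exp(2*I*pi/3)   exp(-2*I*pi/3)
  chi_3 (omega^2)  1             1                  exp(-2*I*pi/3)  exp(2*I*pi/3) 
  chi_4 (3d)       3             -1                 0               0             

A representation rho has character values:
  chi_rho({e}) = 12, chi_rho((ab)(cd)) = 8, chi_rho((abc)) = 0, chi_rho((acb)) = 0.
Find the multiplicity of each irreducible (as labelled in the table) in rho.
Multiplicities: chi_1: 3, chi_2: 3, chi_3: 3, chi_4: 1.

Use <chi_rho, chi> = (1/|G|) sum_C |C| * chi_rho(C) * conj(chi(C)) with |G| = 12 for each irreducible chi in the table:
  <chi_rho, chi_1> = (1/12)[1*(12)*conj(1) + 3*(8)*conj(1) + 4*(0)*conj(1) + 4*(0)*conj(1)]
      = (1/12)[(12) + (24) + (0) + (0)] = 36/12 = 3
  <chi_rho, chi_2> = (1/12)[1*(12)*conj(1) + 3*(8)*conj(1) + 4*(0)*conj(exp(2*I*pi/3)) + 4*(0)*conj(exp(-2*I*pi/3))]
      = (1/12)[(12) + (24) + (0) + (0)] = 36/12 = 3
  <chi_rho, chi_3> = (1/12)[1*(12)*conj(1) + 3*(8)*conj(1) + 4*(0)*conj(exp(-2*I*pi/3)) + 4*(0)*conj(exp(2*I*pi/3))]
      = (1/12)[(12) + (24) + (0) + (0)] = 36/12 = 3
  <chi_rho, chi_4> = (1/12)[1*(12)*conj(3) + 3*(8)*conj(-1) + 4*(0)*conj(0) + 4*(0)*conj(0)]
      = (1/12)[(36) + (-24) + (0) + (0)] = 12/12 = 1
(Exp terms are combined using exp(i*s)*conj(exp(i*t)) = exp(i*(s-t)), and sums of them are collapsed using the identity that for every m > 1 the m distinct m-th roots of unity sum to 0, e.g. 1 + exp(2*I*pi/3) + exp(-2*I*pi/3) = 0.)
Dimension check: dim(rho) = sum (mult * dim) = 3*1 + 3*1 + 3*1 + 1*3 = 12 = chi_rho(e) = 12.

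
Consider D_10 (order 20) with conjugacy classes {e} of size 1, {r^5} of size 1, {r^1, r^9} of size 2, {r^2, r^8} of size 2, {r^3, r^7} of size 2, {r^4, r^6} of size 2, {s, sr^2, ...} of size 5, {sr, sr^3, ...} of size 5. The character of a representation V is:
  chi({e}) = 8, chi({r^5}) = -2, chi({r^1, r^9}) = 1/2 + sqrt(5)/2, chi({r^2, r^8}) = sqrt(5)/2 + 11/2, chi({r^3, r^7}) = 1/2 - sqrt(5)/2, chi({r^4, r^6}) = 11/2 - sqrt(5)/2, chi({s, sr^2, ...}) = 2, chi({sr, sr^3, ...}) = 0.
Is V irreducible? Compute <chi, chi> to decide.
Not irreducible (reducible): <chi, chi> = 11 > 1.

Derivation: <chi, chi> = (1/|G|) sum_C |C| * |chi(C)|^2 = (1/20)[1*|8|^2 + 1*|-2|^2 + 2*|1/2 + sqrt(5)/2|^2 + 2*|sqrt(5)/2 + 11/2|^2 + 2*|1/2 - sqrt(5)/2|^2 + 2*|11/2 - sqrt(5)/2|^2 + 5*|2|^2 + 5*|0|^2]
  = (1/20)[(64) + (4) + (sqrt(5) + 3) + (11*sqrt(5) + 63) + (3 - sqrt(5)) + (63 - 11*sqrt(5)) + (20) + (0)] = 220/20 = 11.
A character is irreducible iff <chi, chi> = 1, so this representation is reducible.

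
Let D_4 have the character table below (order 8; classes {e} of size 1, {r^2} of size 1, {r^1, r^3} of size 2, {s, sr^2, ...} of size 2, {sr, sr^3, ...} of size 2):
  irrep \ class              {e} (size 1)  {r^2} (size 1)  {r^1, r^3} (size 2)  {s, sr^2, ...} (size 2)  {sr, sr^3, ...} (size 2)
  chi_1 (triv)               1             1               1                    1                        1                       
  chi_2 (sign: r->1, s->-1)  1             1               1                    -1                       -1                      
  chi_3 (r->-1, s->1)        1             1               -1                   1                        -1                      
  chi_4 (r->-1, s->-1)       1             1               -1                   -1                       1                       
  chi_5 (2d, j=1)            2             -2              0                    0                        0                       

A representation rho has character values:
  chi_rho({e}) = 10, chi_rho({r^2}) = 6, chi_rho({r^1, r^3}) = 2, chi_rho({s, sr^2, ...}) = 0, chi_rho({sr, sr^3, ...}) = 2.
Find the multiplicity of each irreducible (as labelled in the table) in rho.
Multiplicities: chi_1: 3, chi_2: 2, chi_3: 1, chi_4: 2, chi_5: 1.

Use <chi_rho, chi> = (1/|G|) sum_C |C| * chi_rho(C) * conj(chi(C)) with |G| = 8 for each irreducible chi in the table:
  <chi_rho, chi_1> = (1/8)[1*(10)*conj(1) + 1*(6)*conj(1) + 2*(2)*conj(1) + 2*(0)*conj(1) + 2*(2)*conj(1)]
      = (1/8)[(10) + (6) + (4) + (0) + (4)] = 24/8 = 3
  <chi_rho, chi_2> = (1/8)[1*(10)*conj(1) + 1*(6)*conj(1) + 2*(2)*conj(1) + 2*(0)*conj(-1) + 2*(2)*conj(-1)]
      = (1/8)[(10) + (6) + (4) + (0) + (-4)] = 16/8 = 2
  <chi_rho, chi_3> = (1/8)[1*(10)*conj(1) + 1*(6)*conj(1) + 2*(2)*conj(-1) + 2*(0)*conj(1) + 2*(2)*conj(-1)]
      = (1/8)[(10) + (6) + (-4) + (0) + (-4)] = 8/8 = 1
  <chi_rho, chi_4> = (1/8)[1*(10)*conj(1) + 1*(6)*conj(1) + 2*(2)*conj(-1) + 2*(0)*conj(-1) + 2*(2)*conj(1)]
      = (1/8)[(10) + (6) + (-4) + (0) + (4)] = 16/8 = 2
  <chi_rho, chi_5> = (1/8)[1*(10)*conj(2) + 1*(6)*conj(-2) + 2*(2)*conj(0) + 2*(0)*conj(0) + 2*(2)*conj(0)]
      = (1/8)[(20) + (-12) + (0) + (0) + (0)] = 8/8 = 1
Dimension check: dim(rho) = sum (mult * dim) = 3*1 + 2*1 + 1*1 + 2*1 + 1*2 = 10 = chi_rho(e) = 10.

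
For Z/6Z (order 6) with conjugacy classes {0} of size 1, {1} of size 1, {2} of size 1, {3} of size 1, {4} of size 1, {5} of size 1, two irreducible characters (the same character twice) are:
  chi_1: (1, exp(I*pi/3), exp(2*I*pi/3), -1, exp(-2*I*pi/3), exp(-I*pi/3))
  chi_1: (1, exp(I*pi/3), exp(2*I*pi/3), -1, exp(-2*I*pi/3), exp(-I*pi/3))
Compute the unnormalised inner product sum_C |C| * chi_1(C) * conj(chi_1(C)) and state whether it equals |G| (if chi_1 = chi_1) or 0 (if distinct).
Sum = 6 = |G| = 6; so <chi_1, chi_1> = 1 (norm-1 confirms irreducibility).

Proof sketch: Compute term by term over conjugacy classes (|C| * chi_1(C) * conj(chi_1(C))):
  1*(1)*conj(1) + 1*(exp(I*pi/3))*conj(exp(I*pi/3)) + 1*(exp(2*I*pi/3))*conj(exp(2*I*pi/3)) + 1*(-1)*conj(-1) + 1*(exp(-2*I*pi/3))*conj(exp(-2*I*pi/3)) + 1*(exp(-I*pi/3))*conj(exp(-I*pi/3))
  = (1) + (1) + (1) + (1) + (1) + (1)
  = 6.
(Exp terms are combined using exp(i*s)*conj(exp(i*t)) = exp(i*(s-t)), and sums of them are collapsed using the identity that for every m > 1 the m distinct m-th roots of unity sum to 0, e.g. 1 + exp(2*I*pi/3) + exp(-2*I*pi/3) = 0.)
Dividing by |G| = 6 gives 6/6 = 1, matching the row-orthogonality relation <chi_1, chi_1> = [chi_1 = chi_1].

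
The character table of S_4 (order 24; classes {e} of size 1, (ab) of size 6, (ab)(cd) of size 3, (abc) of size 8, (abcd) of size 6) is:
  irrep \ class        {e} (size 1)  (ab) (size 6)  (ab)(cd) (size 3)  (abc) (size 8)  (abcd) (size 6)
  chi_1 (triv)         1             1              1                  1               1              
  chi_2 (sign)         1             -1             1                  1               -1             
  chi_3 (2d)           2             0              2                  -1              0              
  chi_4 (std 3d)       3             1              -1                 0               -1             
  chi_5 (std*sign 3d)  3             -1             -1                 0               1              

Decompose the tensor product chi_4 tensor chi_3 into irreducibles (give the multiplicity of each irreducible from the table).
chi_4 tensor chi_3 = chi_4 + chi_5 (all other irreducibles have multiplicity 0).

Derivation: The character of a tensor product is the pointwise product (chi_4 * chi_3)(C) = chi_4(C) * chi_3(C):
  {e}: (3)*(2), (ab): (1)*(0), (ab)(cd): (-1)*(2), (abc): (0)*(-1), (abcd): (-1)*(0)
so (chi_4 * chi_3) takes values
  {e} -> 6, (ab) -> 0, (ab)(cd) -> -2, (abc) -> 0, (abcd) -> 0.
Now take the inner product of this character with each irreducible chi from the table, <chi_4*chi_3, chi> = (1/24) sum_C |C| (chi_4*chi_3)(C) conj(chi(C)):
  <chi_4*chi_3, chi_1> = (1/24)[1*(6)*conj(1) + 6*(0)*conj(1) + 3*(-2)*conj(1) + 8*(0)*conj(1) + 6*(0)*conj(1)]
      = (1/24)[(6) + (0) + (-6) + (0) + (0)] = 0/24 = 0
  <chi_4*chi_3, chi_2> = (1/24)[1*(6)*conj(1) + 6*(0)*conj(-1) + 3*(-2)*conj(1) + 8*(0)*conj(1) + 6*(0)*conj(-1)]
      = (1/24)[(6) + (0) + (-6) + (0) + (0)] = 0/24 = 0
  <chi_4*chi_3, chi_3> = (1/24)[1*(6)*conj(2) + 6*(0)*conj(0) + 3*(-2)*conj(2) + 8*(0)*conj(-1) + 6*(0)*conj(0)]
      = (1/24)[(12) + (0) + (-12) + (0) + (0)] = 0/24 = 0
  <chi_4*chi_3, chi_4> = (1/24)[1*(6)*conj(3) + 6*(0)*conj(1) + 3*(-2)*conj(-1) + 8*(0)*conj(0) + 6*(0)*conj(-1)]
      = (1/24)[(18) + (0) + (6) + (0) + (0)] = 24/24 = 1
  <chi_4*chi_3, chi_5> = (1/24)[1*(6)*conj(3) + 6*(0)*conj(-1) + 3*(-2)*conj(-1) + 8*(0)*conj(0) + 6*(0)*conj(1)]
      = (1/24)[(18) + (0) + (6) + (0) + (0)] = 24/24 = 1
Hence the multiplicities are chi_4: 1, chi_5: 1. Dimension check: dim(chi_4)*dim(chi_3) = 3*2 = 6 and sum (mult * dim) = 1*3 + 1*3 = 6.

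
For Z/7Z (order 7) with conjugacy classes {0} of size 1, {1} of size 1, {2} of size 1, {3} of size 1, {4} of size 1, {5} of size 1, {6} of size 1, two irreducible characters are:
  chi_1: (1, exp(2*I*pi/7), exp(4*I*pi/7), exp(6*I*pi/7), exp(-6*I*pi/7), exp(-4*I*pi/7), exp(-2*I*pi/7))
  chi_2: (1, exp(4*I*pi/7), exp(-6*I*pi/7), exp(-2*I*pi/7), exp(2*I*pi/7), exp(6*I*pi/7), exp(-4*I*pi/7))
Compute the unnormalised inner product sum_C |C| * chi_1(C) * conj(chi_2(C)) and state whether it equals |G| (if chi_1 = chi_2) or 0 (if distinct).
Sum = 0; so <chi_1, chi_2> = 0 (distinct irreducibles are orthogonal).

Working: Compute term by term over conjugacy classes (|C| * chi_1(C) * conj(chi_2(C))):
  1*(1)*conj(1) + 1*(exp(2*I*pi/7))*conj(exp(4*I*pi/7)) + 1*(exp(4*I*pi/7))*conj(exp(-6*I*pi/7)) + 1*(exp(6*I*pi/7))*conj(exp(-2*I*pi/7)) + 1*(exp(-6*I*pi/7))*conj(exp(2*I*pi/7)) + 1*(exp(-4*I*pi/7))*conj(exp(6*I*pi/7)) + 1*(exp(-2*I*pi/7))*conj(exp(-4*I*pi/7))
  = (1) + (exp(-2*I*pi/7)) + (exp(-4*I*pi/7)) + (exp(-6*I*pi/7)) + (exp(6*I*pi/7)) + (exp(4*I*pi/7)) + (exp(2*I*pi/7))
  = 0.
(Exp terms are combined using exp(i*s)*conj(exp(i*t)) = exp(i*(s-t)), and sums of them are collapsed using the identity that for every m > 1 the m distinct m-th roots of unity sum to 0, e.g. 1 + exp(2*I*pi/3) + exp(-2*I*pi/3) = 0.)
Dividing by |G| = 7 gives 0/7 = 0, matching the row-orthogonality relation <chi_1, chi_2> = [chi_1 = chi_2].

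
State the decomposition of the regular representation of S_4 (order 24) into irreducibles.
Each irreducible V_i of dimension d_i appears with multiplicity d_i, i.e. rho_reg = (direct sum over all irreducibles V_i) d_i V_i. The irreducible dimensions for S_4 are 1, 1, 2, 3, 3: 2 irreducibles of dimension 1, each with multiplicity 1; 1 irreducible of dimension 2, with multiplicity 2; 2 irreducibles of dimension 3, each with multiplicity 3. Total dimension 2*1*1 + 1*2*2 + 2*3*3 = 24 = |G|.

Justification: General theorem: in the regular representation of a finite group G, each irreducible appears with multiplicity equal to its dimension. Check: dim(rho_reg) = sum d_i^2 = 1 + 1 + 4 + 9 + 9 = 24 = |G|.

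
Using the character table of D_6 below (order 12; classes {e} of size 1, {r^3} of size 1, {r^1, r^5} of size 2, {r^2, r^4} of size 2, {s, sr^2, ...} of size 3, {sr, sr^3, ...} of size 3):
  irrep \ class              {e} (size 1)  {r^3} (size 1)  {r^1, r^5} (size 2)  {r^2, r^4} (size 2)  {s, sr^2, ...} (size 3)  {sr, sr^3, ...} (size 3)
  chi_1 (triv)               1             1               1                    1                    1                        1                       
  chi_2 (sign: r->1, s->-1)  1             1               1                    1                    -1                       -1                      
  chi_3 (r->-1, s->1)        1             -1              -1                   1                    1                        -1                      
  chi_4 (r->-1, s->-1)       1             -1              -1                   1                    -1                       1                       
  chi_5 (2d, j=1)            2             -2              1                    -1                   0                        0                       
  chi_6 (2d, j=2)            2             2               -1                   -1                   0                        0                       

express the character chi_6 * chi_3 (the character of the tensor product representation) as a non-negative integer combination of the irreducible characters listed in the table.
chi_6 tensor chi_3 = chi_5 (all other irreducibles have multiplicity 0).

Working: The character of a tensor product is the pointwise product (chi_6 * chi_3)(C) = chi_6(C) * chi_3(C):
  {e}: (2)*(1), {r^3}: (2)*(-1), {r^1, r^5}: (-1)*(-1), {r^2, r^4}: (-1)*(1), {s, sr^2, ...}: (0)*(1), {sr, sr^3, ...}: (0)*(-1)
so (chi_6 * chi_3) takes values
  {e} -> 2, {r^3} -> -2, {r^1, r^5} -> 1, {r^2, r^4} -> -1, {s, sr^2, ...} -> 0, {sr, sr^3, ...} -> 0.
Now take the inner product of this character with each irreducible chi from the table, <chi_6*chi_3, chi> = (1/12) sum_C |C| (chi_6*chi_3)(C) conj(chi(C)):
  <chi_6*chi_3, chi_1> = (1/12)[1*(2)*conj(1) + 1*(-2)*conj(1) + 2*(1)*conj(1) + 2*(-1)*conj(1) + 3*(0)*conj(1) + 3*(0)*conj(1)]
      = (1/12)[(2) + (-2) + (2) + (-2) + (0) + (0)] = 0/12 = 0
  <chi_6*chi_3, chi_2> = (1/12)[1*(2)*conj(1) + 1*(-2)*conj(1) + 2*(1)*conj(1) + 2*(-1)*conj(1) + 3*(0)*conj(-1) + 3*(0)*conj(-1)]
      = (1/12)[(2) + (-2) + (2) + (-2) + (0) + (0)] = 0/12 = 0
  <chi_6*chi_3, chi_3> = (1/12)[1*(2)*conj(1) + 1*(-2)*conj(-1) + 2*(1)*conj(-1) + 2*(-1)*conj(1) + 3*(0)*conj(1) + 3*(0)*conj(-1)]
      = (1/12)[(2) + (2) + (-2) + (-2) + (0) + (0)] = 0/12 = 0
  <chi_6*chi_3, chi_4> = (1/12)[1*(2)*conj(1) + 1*(-2)*conj(-1) + 2*(1)*conj(-1) + 2*(-1)*conj(1) + 3*(0)*conj(-1) + 3*(0)*conj(1)]
      = (1/12)[(2) + (2) + (-2) + (-2) + (0) + (0)] = 0/12 = 0
  <chi_6*chi_3, chi_5> = (1/12)[1*(2)*conj(2) + 1*(-2)*conj(-2) + 2*(1)*conj(1) + 2*(-1)*conj(-1) + 3*(0)*conj(0) + 3*(0)*conj(0)]
      = (1/12)[(4) + (4) + (2) + (2) + (0) + (0)] = 12/12 = 1
  <chi_6*chi_3, chi_6> = (1/12)[1*(2)*conj(2) + 1*(-2)*conj(2) + 2*(1)*conj(-1) + 2*(-1)*conj(-1) + 3*(0)*conj(0) + 3*(0)*conj(0)]
      = (1/12)[(4) + (-4) + (-2) + (2) + (0) + (0)] = 0/12 = 0
Hence the multiplicities are chi_5: 1. Dimension check: dim(chi_6)*dim(chi_3) = 2*1 = 2 and sum (mult * dim) = 1*2 = 2.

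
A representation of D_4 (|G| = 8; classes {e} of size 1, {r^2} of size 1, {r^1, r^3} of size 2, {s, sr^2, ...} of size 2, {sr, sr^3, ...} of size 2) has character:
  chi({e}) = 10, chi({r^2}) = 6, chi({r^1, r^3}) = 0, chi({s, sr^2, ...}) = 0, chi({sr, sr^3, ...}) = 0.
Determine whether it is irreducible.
Not irreducible (reducible): <chi, chi> = 17 > 1.

Explanation: <chi, chi> = (1/|G|) sum_C |C| * |chi(C)|^2 = (1/8)[1*|10|^2 + 1*|6|^2 + 2*|0|^2 + 2*|0|^2 + 2*|0|^2]
  = (1/8)[(100) + (36) + (0) + (0) + (0)] = 136/8 = 17.
A character is irreducible iff <chi, chi> = 1, so this representation is reducible.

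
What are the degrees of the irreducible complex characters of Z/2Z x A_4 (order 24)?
Dimensions: 1, 1, 1, 1, 1, 1, 3, 3

Justification: There are 8 irreducibles (= number of conjugacy classes). Their dimensions d_i satisfy sum d_i^2 = |G| = 24: 1 + 1 + 1 + 1 + 1 + 1 + 9 + 9 = 24. (For the product with Z/2Z: each of the 2 1-dim characters of Z/2Z tensors with each irrep of A_4, giving 2 copies of each A_4-dimension.)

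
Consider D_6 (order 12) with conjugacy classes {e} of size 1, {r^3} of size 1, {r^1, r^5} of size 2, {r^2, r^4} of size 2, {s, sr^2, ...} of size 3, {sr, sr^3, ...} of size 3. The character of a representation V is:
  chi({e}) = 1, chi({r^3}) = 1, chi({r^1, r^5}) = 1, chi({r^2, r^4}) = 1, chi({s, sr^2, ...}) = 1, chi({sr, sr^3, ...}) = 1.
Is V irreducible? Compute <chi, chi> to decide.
Irreducible: <chi, chi> = 1.

Argument: <chi, chi> = (1/|G|) sum_C |C| * |chi(C)|^2 = (1/12)[1*|1|^2 + 1*|1|^2 + 2*|1|^2 + 2*|1|^2 + 3*|1|^2 + 3*|1|^2]
  = (1/12)[(1) + (1) + (2) + (2) + (3) + (3)] = 12/12 = 1.
A character is irreducible iff <chi, chi> = 1, so this representation is irreducible.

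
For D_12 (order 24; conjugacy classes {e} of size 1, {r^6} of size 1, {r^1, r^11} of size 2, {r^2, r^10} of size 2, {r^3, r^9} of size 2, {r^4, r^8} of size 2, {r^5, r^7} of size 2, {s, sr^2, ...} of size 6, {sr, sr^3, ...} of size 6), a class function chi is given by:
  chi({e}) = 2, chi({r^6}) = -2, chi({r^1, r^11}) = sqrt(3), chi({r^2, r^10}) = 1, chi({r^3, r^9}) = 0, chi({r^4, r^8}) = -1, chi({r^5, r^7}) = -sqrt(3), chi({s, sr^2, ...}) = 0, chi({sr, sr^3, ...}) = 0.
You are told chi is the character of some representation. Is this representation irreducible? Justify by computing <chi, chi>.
Irreducible: <chi, chi> = 1.

Derivation: <chi, chi> = (1/|G|) sum_C |C| * |chi(C)|^2 = (1/24)[1*|2|^2 + 1*|-2|^2 + 2*|sqrt(3)|^2 + 2*|1|^2 + 2*|0|^2 + 2*|-1|^2 + 2*|-sqrt(3)|^2 + 6*|0|^2 + 6*|0|^2]
  = (1/24)[(4) + (4) + (6) + (2) + (0) + (2) + (6) + (0) + (0)] = 24/24 = 1.
A character is irreducible iff <chi, chi> = 1, so this representation is irreducible.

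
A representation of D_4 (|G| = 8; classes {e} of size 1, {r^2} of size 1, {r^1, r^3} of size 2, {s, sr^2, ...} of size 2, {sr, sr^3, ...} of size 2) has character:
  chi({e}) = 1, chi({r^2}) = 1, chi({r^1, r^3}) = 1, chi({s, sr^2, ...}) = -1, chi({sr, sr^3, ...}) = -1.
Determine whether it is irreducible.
Irreducible: <chi, chi> = 1.

Working: <chi, chi> = (1/|G|) sum_C |C| * |chi(C)|^2 = (1/8)[1*|1|^2 + 1*|1|^2 + 2*|1|^2 + 2*|-1|^2 + 2*|-1|^2]
  = (1/8)[(1) + (1) + (2) + (2) + (2)] = 8/8 = 1.
A character is irreducible iff <chi, chi> = 1, so this representation is irreducible.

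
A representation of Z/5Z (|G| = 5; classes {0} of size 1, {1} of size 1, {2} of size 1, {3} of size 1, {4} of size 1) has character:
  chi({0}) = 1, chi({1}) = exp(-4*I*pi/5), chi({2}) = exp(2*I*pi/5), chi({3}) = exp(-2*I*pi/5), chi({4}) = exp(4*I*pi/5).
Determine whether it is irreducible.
Irreducible: <chi, chi> = 1.

Justification: <chi, chi> = (1/|G|) sum_C |C| * |chi(C)|^2 = (1/5)[1*|1|^2 + 1*|exp(-4*I*pi/5)|^2 + 1*|exp(2*I*pi/5)|^2 + 1*|exp(-2*I*pi/5)|^2 + 1*|exp(4*I*pi/5)|^2]
  = (1/5)[(1) + (1) + (1) + (1) + (1)] = 5/5 = 1.
(Exp terms are combined using exp(i*s)*conj(exp(i*t)) = exp(i*(s-t)), and sums of them are collapsed using the identity that for every m > 1 the m distinct m-th roots of unity sum to 0, e.g. 1 + exp(2*I*pi/3) + exp(-2*I*pi/3) = 0.)
A character is irreducible iff <chi, chi> = 1, so this representation is irreducible.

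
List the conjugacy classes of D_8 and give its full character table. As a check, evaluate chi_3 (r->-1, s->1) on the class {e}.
Conjugacy classes: {e} of size 1, {r^4} of size 1, {r^1, r^7} of size 2, {r^2, r^6} of size 2, {r^3, r^5} of size 2, {s, sr^2, ...} of size 4, {sr, sr^3, ...} of size 4.
Character table:
  irrep \ class              {e} (size 1)  {r^4} (size 1)  {r^1, r^7} (size 2)  {r^2, r^6} (size 2)  {r^3, r^5} (size 2)  {s, sr^2, ...} (size 4)  {sr, sr^3, ...} (size 4)
  chi_1 (triv)               1             1               1                    1                    1                    1                        1                       
  chi_2 (sign: r->1, s->-1)  1             1               1                    1                    1                    -1                       -1                      
  chi_3 (r->-1, s->1)        1             1               -1                   1                    -1                   1                        -1                      
  chi_4 (r->-1, s->-1)       1             1               -1                   1                    -1                   -1                       1                       
  chi_5 (2d, j=1)            2             -2              sqrt(2)              0                    -sqrt(2)             0                        0                       
  chi_6 (2d, j=2)            2             2               0                    -2                   0                    0                        0                       
  chi_7 (2d, j=3)            2             -2              -sqrt(2)             0                    sqrt(2)              0                        0                       

Spot check: chi_3 (r->-1, s->1) on {e} = 1.

Why: D_8 has order 2*8 = 16 with 7 conjugacy classes, hence 7 irreducibles. Sum of squared dims 1 + 1 + 1 + 1 + 4 + 4 + 4 = 16 = |G|. Linear characters come from the abelianisation; the 2-dimensional irreps have character r^k -> 2*cos(2*pi*j*k/8), reflections -> 0.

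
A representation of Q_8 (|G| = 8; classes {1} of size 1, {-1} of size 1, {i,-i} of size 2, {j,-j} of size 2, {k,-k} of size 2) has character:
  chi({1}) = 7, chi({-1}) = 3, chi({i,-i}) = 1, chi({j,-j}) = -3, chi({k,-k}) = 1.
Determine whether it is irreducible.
Not irreducible (reducible): <chi, chi> = 10 > 1.

Justification: <chi, chi> = (1/|G|) sum_C |C| * |chi(C)|^2 = (1/8)[1*|7|^2 + 1*|3|^2 + 2*|1|^2 + 2*|-3|^2 + 2*|1|^2]
  = (1/8)[(49) + (9) + (2) + (18) + (2)] = 80/8 = 10.
A character is irreducible iff <chi, chi> = 1, so this representation is reducible.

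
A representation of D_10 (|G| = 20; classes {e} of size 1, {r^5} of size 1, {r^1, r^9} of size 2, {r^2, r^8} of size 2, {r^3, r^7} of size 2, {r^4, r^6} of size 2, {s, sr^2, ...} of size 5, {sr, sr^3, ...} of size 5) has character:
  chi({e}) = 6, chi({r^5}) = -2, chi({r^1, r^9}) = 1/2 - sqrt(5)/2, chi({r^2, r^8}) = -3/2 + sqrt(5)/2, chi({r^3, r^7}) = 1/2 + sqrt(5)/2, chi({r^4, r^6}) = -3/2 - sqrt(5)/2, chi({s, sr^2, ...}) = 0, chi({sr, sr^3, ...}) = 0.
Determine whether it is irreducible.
Not irreducible (reducible): <chi, chi> = 3 > 1.

Justification: <chi, chi> = (1/|G|) sum_C |C| * |chi(C)|^2 = (1/20)[1*|6|^2 + 1*|-2|^2 + 2*|1/2 - sqrt(5)/2|^2 + 2*|-3/2 + sqrt(5)/2|^2 + 2*|1/2 + sqrt(5)/2|^2 + 2*|-3/2 - sqrt(5)/2|^2 + 5*|0|^2 + 5*|0|^2]
  = (1/20)[(36) + (4) + (3 - sqrt(5)) + (7 - 3*sqrt(5)) + (sqrt(5) + 3) + (3*sqrt(5) + 7) + (0) + (0)] = 60/20 = 3.
A character is irreducible iff <chi, chi> = 1, so this representation is reducible.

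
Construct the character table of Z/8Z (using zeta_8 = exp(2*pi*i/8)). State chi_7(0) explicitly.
Character table of Z/8Z (irreps indexed chi_0,...,chi_7 with chi_k(m) = zeta_8^(k*m), zeta_8 = exp(2*pi*i/8)):
  irrep \ class  {0} (size 1)  {1} (size 1)    {2} (size 1)  {3} (size 1)    {4} (size 1)  {5} (size 1)    {6} (size 1)  {7} (size 1)  
  chi_0          1             1               1             1               1             1               1             1             
  chi_1          1             exp(I*pi/4)     I             exp(3*I*pi/4)   -1            exp(-3*I*pi/4)  -I            exp(-I*pi/4)  
  chi_2          1             I               -1            -I              1             I               -1            -I            
  chi_3          1             exp(3*I*pi/4)   -I            exp(I*pi/4)     -1            exp(-I*pi/4)    I             exp(-3*I*pi/4)
  chi_4          1             -1              1             -1              1             -1              1             -1            
  chi_5          1             exp(-3*I*pi/4)  I             exp(-I*pi/4)    -1            exp(I*pi/4)     -I            exp(3*I*pi/4) 
  chi_6          1             -I              -1            I               1             -I              -1            I             
  chi_7          1             exp(-I*pi/4)    -I            exp(-3*I*pi/4)  -1            exp(3*I*pi/4)   I             exp(I*pi/4)   

Spot check: chi_7(0) = zeta_8^(7*0) = zeta_8^0 = 1.

Z/8Z is abelian, so all 8 irreducible complex representations are 1-dimensional. They are given by chi_k(m) = zeta_8^(k*m) for k = 0,...,7. Row orthogonality: sum_m chi_k(m) conj(chi_l(m)) = 8 * [k = l].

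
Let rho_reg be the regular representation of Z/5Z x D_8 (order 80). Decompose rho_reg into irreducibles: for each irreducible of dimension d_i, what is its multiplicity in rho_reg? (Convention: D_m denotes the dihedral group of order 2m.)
Each irreducible V_i of dimension d_i appears with multiplicity d_i, i.e. rho_reg = (direct sum over all irreducibles V_i) d_i V_i. The irreducible dimensions for Z/5Z x D_8 are 1, 1, 1, 1, 1, 1, 1, 1, 1, 1, 1, 1, 1, 1, 1, 1, 1, 1, 1, 1, 2, 2, 2, 2, 2, 2, 2, 2, 2, 2, 2, 2, 2, 2, 2: 20 irreducibles of dimension 1, each with multiplicity 1; 15 irreducibles of dimension 2, each with multiplicity 2. Total dimension 20*1*1 + 15*2*2 = 80 = |G|.

Why: General theorem: in the regular representation of a finite group G, each irreducible appears with multiplicity equal to its dimension. Check: dim(rho_reg) = sum d_i^2 = 1 + 1 + 1 + 1 + 1 + 1 + 1 + 1 + 1 + 1 + 1 + 1 + 1 + 1 + 1 + 1 + 1 + 1 + 1 + 1 + 4 + 4 + 4 + 4 + 4 + 4 + 4 + 4 + 4 + 4 + 4 + 4 + 4 + 4 + 4 = 80 = |G|.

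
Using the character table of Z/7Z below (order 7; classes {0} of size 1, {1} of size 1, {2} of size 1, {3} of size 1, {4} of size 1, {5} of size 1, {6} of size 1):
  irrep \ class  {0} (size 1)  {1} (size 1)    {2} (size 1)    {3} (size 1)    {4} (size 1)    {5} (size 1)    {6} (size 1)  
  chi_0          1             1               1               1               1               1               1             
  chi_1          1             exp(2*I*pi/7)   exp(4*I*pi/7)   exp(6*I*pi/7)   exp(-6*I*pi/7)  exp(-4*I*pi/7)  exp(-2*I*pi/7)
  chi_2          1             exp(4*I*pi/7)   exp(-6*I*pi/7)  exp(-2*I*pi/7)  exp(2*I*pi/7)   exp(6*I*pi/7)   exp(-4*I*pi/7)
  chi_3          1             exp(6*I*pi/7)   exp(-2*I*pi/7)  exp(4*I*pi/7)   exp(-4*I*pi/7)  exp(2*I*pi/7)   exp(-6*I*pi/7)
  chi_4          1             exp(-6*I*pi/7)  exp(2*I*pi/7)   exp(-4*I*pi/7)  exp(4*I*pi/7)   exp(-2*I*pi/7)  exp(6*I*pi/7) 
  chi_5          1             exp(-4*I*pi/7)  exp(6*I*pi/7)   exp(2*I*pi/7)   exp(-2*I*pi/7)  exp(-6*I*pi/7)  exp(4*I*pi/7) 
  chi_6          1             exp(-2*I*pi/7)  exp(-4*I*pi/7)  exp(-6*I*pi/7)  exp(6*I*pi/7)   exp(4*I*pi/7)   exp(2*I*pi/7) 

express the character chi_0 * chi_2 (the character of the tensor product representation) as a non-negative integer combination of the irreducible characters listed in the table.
chi_0 tensor chi_2 = chi_2 (all other irreducibles have multiplicity 0).

Solution. The character of a tensor product is the pointwise product (chi_0 * chi_2)(C) = chi_0(C) * chi_2(C):
  {0}: (1)*(1), {1}: (1)*(exp(4*I*pi/7)), {2}: (1)*(exp(-6*I*pi/7)), {3}: (1)*(exp(-2*I*pi/7)), {4}: (1)*(exp(2*I*pi/7)), {5}: (1)*(exp(6*I*pi/7)), {6}: (1)*(exp(-4*I*pi/7))
so (chi_0 * chi_2) takes values
  {0} -> 1, {1} -> exp(4*I*pi/7), {2} -> exp(-6*I*pi/7), {3} -> exp(-2*I*pi/7), {4} -> exp(2*I*pi/7), {5} -> exp(6*I*pi/7), {6} -> exp(-4*I*pi/7).
Now take the inner product of this character with each irreducible chi from the table, <chi_0*chi_2, chi> = (1/7) sum_C |C| (chi_0*chi_2)(C) conj(chi(C)):
  <chi_0*chi_2, chi_0> = (1/7)[1*(1)*conj(1) + 1*(exp(4*I*pi/7))*conj(1) + 1*(exp(-6*I*pi/7))*conj(1) + 1*(exp(-2*I*pi/7))*conj(1) + 1*(exp(2*I*pi/7))*conj(1) + 1*(exp(6*I*pi/7))*conj(1) + 1*(exp(-4*I*pi/7))*conj(1)]
      = (1/7)[(1) + (exp(4*I*pi/7)) + (exp(-6*I*pi/7)) + (exp(-2*I*pi/7)) + (exp(2*I*pi/7)) + (exp(6*I*pi/7)) + (exp(-4*I*pi/7))] = 0/7 = 0
  <chi_0*chi_2, chi_1> = (1/7)[1*(1)*conj(1) + 1*(exp(4*I*pi/7))*conj(exp(2*I*pi/7)) + 1*(exp(-6*I*pi/7))*conj(exp(4*I*pi/7)) + 1*(exp(-2*I*pi/7))*conj(exp(6*I*pi/7)) + 1*(exp(2*I*pi/7))*conj(exp(-6*I*pi/7)) + 1*(exp(6*I*pi/7))*conj(exp(-4*I*pi/7)) + 1*(exp(-4*I*pi/7))*conj(exp(-2*I*pi/7))]
      = (1/7)[(1) + (exp(2*I*pi/7)) + (exp(4*I*pi/7)) + (exp(6*I*pi/7)) + (exp(-6*I*pi/7)) + (exp(-4*I*pi/7)) + (exp(-2*I*pi/7))] = 0/7 = 0
  <chi_0*chi_2, chi_2> = (1/7)[1*(1)*conj(1) + 1*(exp(4*I*pi/7))*conj(exp(4*I*pi/7)) + 1*(exp(-6*I*pi/7))*conj(exp(-6*I*pi/7)) + 1*(exp(-2*I*pi/7))*conj(exp(-2*I*pi/7)) + 1*(exp(2*I*pi/7))*conj(exp(2*I*pi/7)) + 1*(exp(6*I*pi/7))*conj(exp(6*I*pi/7)) + 1*(exp(-4*I*pi/7))*conj(exp(-4*I*pi/7))]
      = (1/7)[(1) + (1) + (1) + (1) + (1) + (1) + (1)] = 7/7 = 1
  <chi_0*chi_2, chi_3> = (1/7)[1*(1)*conj(1) + 1*(exp(4*I*pi/7))*conj(exp(6*I*pi/7)) + 1*(exp(-6*I*pi/7))*conj(exp(-2*I*pi/7)) + 1*(exp(-2*I*pi/7))*conj(exp(4*I*pi/7)) + 1*(exp(2*I*pi/7))*conj(exp(-4*I*pi/7)) + 1*(exp(6*I*pi/7))*conj(exp(2*I*pi/7)) + 1*(exp(-4*I*pi/7))*conj(exp(-6*I*pi/7))]
      = (1/7)[(1) + (exp(-2*I*pi/7)) + (exp(-4*I*pi/7)) + (exp(-6*I*pi/7)) + (exp(6*I*pi/7)) + (exp(4*I*pi/7)) + (exp(2*I*pi/7))] = 0/7 = 0
  <chi_0*chi_2, chi_4> = (1/7)[1*(1)*conj(1) + 1*(exp(4*I*pi/7))*conj(exp(-6*I*pi/7)) + 1*(exp(-6*I*pi/7))*conj(exp(2*I*pi/7)) + 1*(exp(-2*I*pi/7))*conj(exp(-4*I*pi/7)) + 1*(exp(2*I*pi/7))*conj(exp(4*I*pi/7)) + 1*(exp(6*I*pi/7))*conj(exp(-2*I*pi/7)) + 1*(exp(-4*I*pi/7))*conj(exp(6*I*pi/7))]
      = (1/7)[(1) + (exp(-4*I*pi/7)) + (exp(6*I*pi/7)) + (exp(2*I*pi/7)) + (exp(-2*I*pi/7)) + (exp(-6*I*pi/7)) + (exp(4*I*pi/7))] = 0/7 = 0
  <chi_0*chi_2, chi_5> = (1/7)[1*(1)*conj(1) + 1*(exp(4*I*pi/7))*conj(exp(-4*I*pi/7)) + 1*(exp(-6*I*pi/7))*conj(exp(6*I*pi/7)) + 1*(exp(-2*I*pi/7))*conj(exp(2*I*pi/7)) + 1*(exp(2*I*pi/7))*conj(exp(-2*I*pi/7)) + 1*(exp(6*I*pi/7))*conj(exp(-6*I*pi/7)) + 1*(exp(-4*I*pi/7))*conj(exp(4*I*pi/7))]
      = (1/7)[(1) + (exp(-6*I*pi/7)) + (exp(2*I*pi/7)) + (exp(-4*I*pi/7)) + (exp(4*I*pi/7)) + (exp(-2*I*pi/7)) + (exp(6*I*pi/7))] = 0/7 = 0
  <chi_0*chi_2, chi_6> = (1/7)[1*(1)*conj(1) + 1*(exp(4*I*pi/7))*conj(exp(-2*I*pi/7)) + 1*(exp(-6*I*pi/7))*conj(exp(-4*I*pi/7)) + 1*(exp(-2*I*pi/7))*conj(exp(-6*I*pi/7)) + 1*(exp(2*I*pi/7))*conj(exp(6*I*pi/7)) + 1*(exp(6*I*pi/7))*conj(exp(4*I*pi/7)) + 1*(exp(-4*I*pi/7))*conj(exp(2*I*pi/7))]
      = (1/7)[(1) + (exp(6*I*pi/7)) + (exp(-2*I*pi/7)) + (exp(4*I*pi/7)) + (exp(-4*I*pi/7)) + (exp(2*I*pi/7)) + (exp(-6*I*pi/7))] = 0/7 = 0
(Exp terms are combined using exp(i*s)*conj(exp(i*t)) = exp(i*(s-t)), and sums of them are collapsed using the identity that for every m > 1 the m distinct m-th roots of unity sum to 0, e.g. 1 + exp(2*I*pi/3) + exp(-2*I*pi/3) = 0.)
Hence the multiplicities are chi_2: 1. Dimension check: dim(chi_0)*dim(chi_2) = 1*1 = 1 and sum (mult * dim) = 1*1 = 1.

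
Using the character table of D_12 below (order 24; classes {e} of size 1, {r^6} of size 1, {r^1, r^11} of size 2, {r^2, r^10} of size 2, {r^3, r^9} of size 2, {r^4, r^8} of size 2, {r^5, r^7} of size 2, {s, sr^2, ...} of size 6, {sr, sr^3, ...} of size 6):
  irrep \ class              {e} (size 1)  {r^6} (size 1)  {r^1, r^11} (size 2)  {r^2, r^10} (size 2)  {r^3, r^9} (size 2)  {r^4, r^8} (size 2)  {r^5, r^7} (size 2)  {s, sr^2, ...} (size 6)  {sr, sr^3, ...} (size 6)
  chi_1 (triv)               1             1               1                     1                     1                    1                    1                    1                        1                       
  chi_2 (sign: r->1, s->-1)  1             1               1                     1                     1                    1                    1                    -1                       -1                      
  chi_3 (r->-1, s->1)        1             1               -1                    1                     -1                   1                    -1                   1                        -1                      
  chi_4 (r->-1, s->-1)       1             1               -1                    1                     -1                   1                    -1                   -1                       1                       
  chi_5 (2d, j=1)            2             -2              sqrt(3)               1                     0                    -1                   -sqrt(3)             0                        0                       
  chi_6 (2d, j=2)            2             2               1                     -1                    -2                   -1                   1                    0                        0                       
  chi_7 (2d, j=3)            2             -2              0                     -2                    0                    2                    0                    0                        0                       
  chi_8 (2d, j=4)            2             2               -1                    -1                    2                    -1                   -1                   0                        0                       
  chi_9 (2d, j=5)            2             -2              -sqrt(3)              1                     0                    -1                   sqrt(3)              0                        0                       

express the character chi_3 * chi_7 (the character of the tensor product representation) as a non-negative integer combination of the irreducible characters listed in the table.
chi_3 tensor chi_7 = chi_7 (all other irreducibles have multiplicity 0).

Working: The character of a tensor product is the pointwise product (chi_3 * chi_7)(C) = chi_3(C) * chi_7(C):
  {e}: (1)*(2), {r^6}: (1)*(-2), {r^1, r^11}: (-1)*(0), {r^2, r^10}: (1)*(-2), {r^3, r^9}: (-1)*(0), {r^4, r^8}: (1)*(2), {r^5, r^7}: (-1)*(0), {s, sr^2, ...}: (1)*(0), {sr, sr^3, ...}: (-1)*(0)
so (chi_3 * chi_7) takes values
  {e} -> 2, {r^6} -> -2, {r^1, r^11} -> 0, {r^2, r^10} -> -2, {r^3, r^9} -> 0, {r^4, r^8} -> 2, {r^5, r^7} -> 0, {s, sr^2, ...} -> 0, {sr, sr^3, ...} -> 0.
Now take the inner product of this character with each irreducible chi from the table, <chi_3*chi_7, chi> = (1/24) sum_C |C| (chi_3*chi_7)(C) conj(chi(C)):
  <chi_3*chi_7, chi_1> = (1/24)[1*(2)*conj(1) + 1*(-2)*conj(1) + 2*(0)*conj(1) + 2*(-2)*conj(1) + 2*(0)*conj(1) + 2*(2)*conj(1) + 2*(0)*conj(1) + 6*(0)*conj(1) + 6*(0)*conj(1)]
      = (1/24)[(2) + (-2) + (0) + (-4) + (0) + (4) + (0) + (0) + (0)] = 0/24 = 0
  <chi_3*chi_7, chi_2> = (1/24)[1*(2)*conj(1) + 1*(-2)*conj(1) + 2*(0)*conj(1) + 2*(-2)*conj(1) + 2*(0)*conj(1) + 2*(2)*conj(1) + 2*(0)*conj(1) + 6*(0)*conj(-1) + 6*(0)*conj(-1)]
      = (1/24)[(2) + (-2) + (0) + (-4) + (0) + (4) + (0) + (0) + (0)] = 0/24 = 0
  <chi_3*chi_7, chi_3> = (1/24)[1*(2)*conj(1) + 1*(-2)*conj(1) + 2*(0)*conj(-1) + 2*(-2)*conj(1) + 2*(0)*conj(-1) + 2*(2)*conj(1) + 2*(0)*conj(-1) + 6*(0)*conj(1) + 6*(0)*conj(-1)]
      = (1/24)[(2) + (-2) + (0) + (-4) + (0) + (4) + (0) + (0) + (0)] = 0/24 = 0
  <chi_3*chi_7, chi_4> = (1/24)[1*(2)*conj(1) + 1*(-2)*conj(1) + 2*(0)*conj(-1) + 2*(-2)*conj(1) + 2*(0)*conj(-1) + 2*(2)*conj(1) + 2*(0)*conj(-1) + 6*(0)*conj(-1) + 6*(0)*conj(1)]
      = (1/24)[(2) + (-2) + (0) + (-4) + (0) + (4) + (0) + (0) + (0)] = 0/24 = 0
  <chi_3*chi_7, chi_5> = (1/24)[1*(2)*conj(2) + 1*(-2)*conj(-2) + 2*(0)*conj(sqrt(3)) + 2*(-2)*conj(1) + 2*(0)*conj(0) + 2*(2)*conj(-1) + 2*(0)*conj(-sqrt(3)) + 6*(0)*conj(0) + 6*(0)*conj(0)]
      = (1/24)[(4) + (4) + (0) + (-4) + (0) + (-4) + (0) + (0) + (0)] = 0/24 = 0
  <chi_3*chi_7, chi_6> = (1/24)[1*(2)*conj(2) + 1*(-2)*conj(2) + 2*(0)*conj(1) + 2*(-2)*conj(-1) + 2*(0)*conj(-2) + 2*(2)*conj(-1) + 2*(0)*conj(1) + 6*(0)*conj(0) + 6*(0)*conj(0)]
      = (1/24)[(4) + (-4) + (0) + (4) + (0) + (-4) + (0) + (0) + (0)] = 0/24 = 0
  <chi_3*chi_7, chi_7> = (1/24)[1*(2)*conj(2) + 1*(-2)*conj(-2) + 2*(0)*conj(0) + 2*(-2)*conj(-2) + 2*(0)*conj(0) + 2*(2)*conj(2) + 2*(0)*conj(0) + 6*(0)*conj(0) + 6*(0)*conj(0)]
      = (1/24)[(4) + (4) + (0) + (8) + (0) + (8) + (0) + (0) + (0)] = 24/24 = 1
  <chi_3*chi_7, chi_8> = (1/24)[1*(2)*conj(2) + 1*(-2)*conj(2) + 2*(0)*conj(-1) + 2*(-2)*conj(-1) + 2*(0)*conj(2) + 2*(2)*conj(-1) + 2*(0)*conj(-1) + 6*(0)*conj(0) + 6*(0)*conj(0)]
      = (1/24)[(4) + (-4) + (0) + (4) + (0) + (-4) + (0) + (0) + (0)] = 0/24 = 0
  <chi_3*chi_7, chi_9> = (1/24)[1*(2)*conj(2) + 1*(-2)*conj(-2) + 2*(0)*conj(-sqrt(3)) + 2*(-2)*conj(1) + 2*(0)*conj(0) + 2*(2)*conj(-1) + 2*(0)*conj(sqrt(3)) + 6*(0)*conj(0) + 6*(0)*conj(0)]
      = (1/24)[(4) + (4) + (0) + (-4) + (0) + (-4) + (0) + (0) + (0)] = 0/24 = 0
Hence the multiplicities are chi_7: 1. Dimension check: dim(chi_3)*dim(chi_7) = 1*2 = 2 and sum (mult * dim) = 1*2 = 2.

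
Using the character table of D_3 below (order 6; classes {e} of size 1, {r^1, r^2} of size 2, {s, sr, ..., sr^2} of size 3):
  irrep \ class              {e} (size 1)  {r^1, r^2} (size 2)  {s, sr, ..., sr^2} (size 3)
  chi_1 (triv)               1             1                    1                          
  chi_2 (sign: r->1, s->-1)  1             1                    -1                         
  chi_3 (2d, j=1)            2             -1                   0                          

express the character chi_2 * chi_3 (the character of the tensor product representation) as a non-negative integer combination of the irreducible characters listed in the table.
chi_2 tensor chi_3 = chi_3 (all other irreducibles have multiplicity 0).

Details: The character of a tensor product is the pointwise product (chi_2 * chi_3)(C) = chi_2(C) * chi_3(C):
  {e}: (1)*(2), {r^1, r^2}: (1)*(-1), {s, sr, ..., sr^2}: (-1)*(0)
so (chi_2 * chi_3) takes values
  {e} -> 2, {r^1, r^2} -> -1, {s, sr, ..., sr^2} -> 0.
Now take the inner product of this character with each irreducible chi from the table, <chi_2*chi_3, chi> = (1/6) sum_C |C| (chi_2*chi_3)(C) conj(chi(C)):
  <chi_2*chi_3, chi_1> = (1/6)[1*(2)*conj(1) + 2*(-1)*conj(1) + 3*(0)*conj(1)]
      = (1/6)[(2) + (-2) + (0)] = 0/6 = 0
  <chi_2*chi_3, chi_2> = (1/6)[1*(2)*conj(1) + 2*(-1)*conj(1) + 3*(0)*conj(-1)]
      = (1/6)[(2) + (-2) + (0)] = 0/6 = 0
  <chi_2*chi_3, chi_3> = (1/6)[1*(2)*conj(2) + 2*(-1)*conj(-1) + 3*(0)*conj(0)]
      = (1/6)[(4) + (2) + (0)] = 6/6 = 1
Hence the multiplicities are chi_3: 1. Dimension check: dim(chi_2)*dim(chi_3) = 1*2 = 2 and sum (mult * dim) = 1*2 = 2.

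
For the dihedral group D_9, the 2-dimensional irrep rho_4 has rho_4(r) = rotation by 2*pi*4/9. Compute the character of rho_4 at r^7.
chi_{rho_4}(r^7) = 2*cos(2*pi*4*7/9) = 2*cos(56*pi/9)

Working: rho_4(r^7) is rotation by angle 2*pi*4*7/9, whose trace is 2*cos(2*pi*4*7/9) = 2*cos(56*pi/9).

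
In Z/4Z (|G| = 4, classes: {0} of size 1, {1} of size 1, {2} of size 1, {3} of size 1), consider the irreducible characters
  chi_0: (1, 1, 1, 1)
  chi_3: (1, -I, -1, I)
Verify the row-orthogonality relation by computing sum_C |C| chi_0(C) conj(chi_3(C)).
Sum = 0; so <chi_0, chi_3> = 0 (distinct irreducibles are orthogonal).

Details: Compute term by term over conjugacy classes (|C| * chi_0(C) * conj(chi_3(C))):
  1*(1)*conj(1) + 1*(1)*conj(-I) + 1*(1)*conj(-1) + 1*(1)*conj(I)
  = (1) + (I) + (-1) + (-I)
  = 0.
(Exp terms are combined using exp(i*s)*conj(exp(i*t)) = exp(i*(s-t)), and sums of them are collapsed using the identity that for every m > 1 the m distinct m-th roots of unity sum to 0, e.g. 1 + exp(2*I*pi/3) + exp(-2*I*pi/3) = 0.)
Dividing by |G| = 4 gives 0/4 = 0, matching the row-orthogonality relation <chi_0, chi_3> = [chi_0 = chi_3].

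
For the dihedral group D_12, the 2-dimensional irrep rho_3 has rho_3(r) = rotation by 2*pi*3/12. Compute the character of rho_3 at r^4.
chi_{rho_3}(r^4) = 2*cos(2*pi*3*4/12) = 2

Reasoning: rho_3(r^4) is rotation by angle 2*pi*3*4/12, whose trace is 2*cos(2*pi*3*4/12) = 2.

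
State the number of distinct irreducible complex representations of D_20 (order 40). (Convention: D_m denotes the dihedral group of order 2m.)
13

Explanation: The number of irreducible complex representations of a finite group equals its number of conjugacy classes. D_20 has 13 conjugacy classes (n/2 + 3 for n even), so D_20 (order 40) has exactly 13 irreducible complex representations.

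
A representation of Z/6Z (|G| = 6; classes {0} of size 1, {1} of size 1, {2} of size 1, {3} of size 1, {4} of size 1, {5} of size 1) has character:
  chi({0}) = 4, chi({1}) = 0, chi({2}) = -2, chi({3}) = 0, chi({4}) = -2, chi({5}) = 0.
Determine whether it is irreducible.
Not irreducible (reducible): <chi, chi> = 4 > 1.

Proof sketch: <chi, chi> = (1/|G|) sum_C |C| * |chi(C)|^2 = (1/6)[1*|4|^2 + 1*|0|^2 + 1*|-2|^2 + 1*|0|^2 + 1*|-2|^2 + 1*|0|^2]
  = (1/6)[(16) + (0) + (4) + (0) + (4) + (0)] = 24/6 = 4.
(Exp terms are combined using exp(i*s)*conj(exp(i*t)) = exp(i*(s-t)), and sums of them are collapsed using the identity that for every m > 1 the m distinct m-th roots of unity sum to 0, e.g. 1 + exp(2*I*pi/3) + exp(-2*I*pi/3) = 0.)
A character is irreducible iff <chi, chi> = 1, so this representation is reducible.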